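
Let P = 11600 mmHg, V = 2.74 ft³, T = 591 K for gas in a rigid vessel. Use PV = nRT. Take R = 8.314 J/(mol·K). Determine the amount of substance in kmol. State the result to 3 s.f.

From the ideal-gas law: n = PV/(RT).
P = 11600 mmHg = 1.547×10^6 Pa; V = 2.74 ft³ = 0.07759 m³; T = 591 K; R = 8.314 J/(mol·K).
n = 24.42 mol
24.42 mol × (1 kmol / 1000 mol) = 0.02442 kmol

0.0244 kmol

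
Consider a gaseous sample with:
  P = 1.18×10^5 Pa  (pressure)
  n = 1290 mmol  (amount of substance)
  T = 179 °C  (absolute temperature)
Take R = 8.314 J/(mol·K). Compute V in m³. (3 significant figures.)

Solving PV = nRT for V: V = nRT/P.
P = 1.18×10^5 Pa; n = 1290 mmol = 1.290 mol; T = 179 °C = 452.1 K; R = 8.314 J/(mol·K).
V = 0.04110 m³

0.0411 m³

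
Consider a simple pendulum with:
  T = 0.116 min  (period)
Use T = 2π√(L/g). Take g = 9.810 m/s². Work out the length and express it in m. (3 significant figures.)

12.0 m

Rearranging T = 2π√(L/g) for L: L = g·(T/2π)².
T = 0.116 min = 6.960 s; g = 9.810 m/s².
L = 12.04 m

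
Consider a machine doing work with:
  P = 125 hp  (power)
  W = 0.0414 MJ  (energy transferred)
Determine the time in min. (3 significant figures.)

Rearranging: t = W/P.
P = 125 hp = 93212 W; W = 0.0414 MJ = 41400 J.
t = 0.4441 s
0.4441 s × (1 min / 60.00 s) = 0.007402 min

0.00740 min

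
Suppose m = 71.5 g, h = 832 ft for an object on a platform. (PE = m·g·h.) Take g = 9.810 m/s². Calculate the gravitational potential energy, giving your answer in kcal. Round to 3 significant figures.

Directly: PE = mgh.
m = 71.5 g = 0.07150 kg; h = 832 ft = 253.6 m; g = 9.810 m/s².
PE = 177.9 J  (the unit combination reduces to kg·m²/s² = J)
177.9 J × (1 kcal / 4184 J) = 0.04251 kcal

0.0425 kcal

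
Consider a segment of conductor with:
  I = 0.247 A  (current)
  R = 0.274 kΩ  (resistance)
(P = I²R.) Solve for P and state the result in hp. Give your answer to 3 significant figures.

0.0224 hp

P is given directly by: P = I²R.
I = 0.247 A; R = 0.274 kΩ = 274.0 Ω.
P = 16.72 W  (the unit combination reduces to kg·m²/s³ = W)
16.72 W × (1 hp / 745.7 W) = 0.02242 hp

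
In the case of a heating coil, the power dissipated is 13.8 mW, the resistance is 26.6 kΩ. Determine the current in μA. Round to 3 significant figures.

Rearranging: I = √(P/R).
P = 13.8 mW = 0.01380 W; R = 26.6 kΩ = 26600 Ω.
I = 7.203×10^-4 A
7.203×10^-4 A × (1 μA / 1.000×10^-6 A) = 720.3 μA

720 μA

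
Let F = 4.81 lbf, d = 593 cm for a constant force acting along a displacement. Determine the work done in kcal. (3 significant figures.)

Directly: W = F·d.
F = 4.81 lbf = 21.40 N; d = 593 cm = 5.930 m.
W = 126.9 J  (the unit combination reduces to kg·m²/s² = J)
126.9 J × (1 kcal / 4184 J) = 0.03032 kcal

0.0303 kcal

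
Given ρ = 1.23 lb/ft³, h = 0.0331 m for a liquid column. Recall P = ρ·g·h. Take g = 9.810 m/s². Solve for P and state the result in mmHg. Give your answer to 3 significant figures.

0.0480 mmHg

Directly: P = ρgh.
ρ = 1.23 lb/ft³ = 19.70 kg/m³; h = 0.0331 m; g = 9.810 m/s².
P = 6.398 Pa  (the unit combination reduces to kg/(m·s²) = Pa)
6.398 Pa × (1 mmHg / 133.3 Pa) = 0.04799 mmHg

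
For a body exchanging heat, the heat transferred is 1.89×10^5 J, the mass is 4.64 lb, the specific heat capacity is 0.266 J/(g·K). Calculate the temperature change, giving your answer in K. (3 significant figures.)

338 K

Solving Q = m·c·ΔT for ΔT: ΔT = Q/(m·c).
Q = 1.89×10^5 J; m = 4.64 lb = 2.105 kg; c = 0.266 J/(g·K) = 266.0 J/(kg·K).
ΔT = 337.6 K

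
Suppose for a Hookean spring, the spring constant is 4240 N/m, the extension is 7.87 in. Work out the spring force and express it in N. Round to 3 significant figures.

848 N

Directly: F = kx.
k = 4240 N/m; x = 7.87 in = 0.1999 m.
F = 847.6 N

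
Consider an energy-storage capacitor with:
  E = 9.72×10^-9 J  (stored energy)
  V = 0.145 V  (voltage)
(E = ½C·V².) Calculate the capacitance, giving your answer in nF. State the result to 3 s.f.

Rearranging: C = 2E/V².
E = 9.72×10^-9 J; V = 0.145 V.
C = 9.246×10^-7 F
9.246×10^-7 F × (1 nF / 1.000×10^-9 F) = 924.6 nF

925 nF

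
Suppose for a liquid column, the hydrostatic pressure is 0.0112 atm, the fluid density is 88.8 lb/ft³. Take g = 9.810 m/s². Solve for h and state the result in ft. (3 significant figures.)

0.267 ft

Rearranging: h = P/(ρ·g).
P = 0.0112 atm = 1135 Pa; ρ = 88.8 lb/ft³ = 1422 kg/m³; g = 9.810 m/s².
h = 0.08133 m
0.08133 m × (1 ft / 0.3048 m) = 0.2668 ft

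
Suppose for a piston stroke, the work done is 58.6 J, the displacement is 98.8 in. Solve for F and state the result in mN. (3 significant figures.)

23400 mN

Rearranging W = F·d for F: F = W/d.
W = 58.6 J; d = 98.8 in = 2.510 m.
F = 23.35 N
23.35 N × (1 mN / 0.001000 N) = 23351 mN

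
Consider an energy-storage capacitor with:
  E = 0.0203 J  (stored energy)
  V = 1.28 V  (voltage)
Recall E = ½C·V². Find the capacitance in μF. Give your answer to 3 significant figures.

Solving E = ½C·V² for C: C = 2E/V².
E = 0.0203 J; V = 1.28 V.
C = 0.02478 F
0.02478 F × (1 μF / 1.000×10^-6 F) = 24780 μF

24800 μF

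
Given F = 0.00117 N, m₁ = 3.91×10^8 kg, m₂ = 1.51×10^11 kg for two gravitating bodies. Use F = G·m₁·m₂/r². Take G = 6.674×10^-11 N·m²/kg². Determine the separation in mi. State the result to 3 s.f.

From Newton's law of gravitation: r = √(G·m₁m₂/F).
F = 0.00117 N; m₁ = 3.91×10^8 kg; m₂ = 1.51×10^11 kg; G = 6.674×10^-11 N·m²/kg².
r = 1.835×10^6 m
1.835×10^6 m × (1 mi / 1609 m) = 1140 mi

1140 mi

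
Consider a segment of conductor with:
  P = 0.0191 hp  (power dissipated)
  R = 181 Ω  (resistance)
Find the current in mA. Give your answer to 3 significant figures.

281 mA

Solving P = I²R for I: I = √(P/R).
P = 0.0191 hp = 14.24 W; R = 181 Ω.
I = 0.2805 A
0.2805 A × (1 mA / 0.001000 A) = 280.5 mA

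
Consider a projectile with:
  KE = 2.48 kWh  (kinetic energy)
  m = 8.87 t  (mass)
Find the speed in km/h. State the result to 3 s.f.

Solving KE = ½mv² for v: v = √(2·KE/m).
KE = 2.48 kWh = 8.928×10^6 J; m = 8.87 t = 8870 kg.
v = 44.87 m/s
44.87 m/s × (1 km/h / 0.2778 m/s) = 161.5 km/h

162 km/h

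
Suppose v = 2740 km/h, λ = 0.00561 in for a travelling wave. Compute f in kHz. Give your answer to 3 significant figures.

5340 kHz

Solving v = f·λ for f: f = v/λ.
v = 2740 km/h = 761.1 m/s; λ = 0.00561 in = 1.425×10^-4 m.
f = 5.341×10^6 Hz
5.341×10^6 Hz × (1 kHz / 1000 Hz) = 5341 kHz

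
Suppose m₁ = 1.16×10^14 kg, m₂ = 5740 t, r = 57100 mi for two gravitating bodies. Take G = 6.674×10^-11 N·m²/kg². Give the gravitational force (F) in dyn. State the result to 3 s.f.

From Newton's law of gravitation: F = Gm₁m₂/r².
m₁ = 1.16×10^14 kg; m₂ = 5740 t = 5.740×10^6 kg; r = 57100 mi = 9.189×10^7 m; G = 6.674×10^-11 N·m²/kg².
F = 5.262×10^-6 N
5.262×10^-6 N × (1 dyn / 1.000×10^-5 N) = 0.5262 dyn

0.526 dyn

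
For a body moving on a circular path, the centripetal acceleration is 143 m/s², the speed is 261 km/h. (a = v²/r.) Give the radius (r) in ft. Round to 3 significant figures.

Solving a = v²/r for r: r = v²/a.
a = 143 m/s²; v = 261 km/h = 72.50 m/s.
r = 36.76 m
36.76 m × (1 ft / 0.3048 m) = 120.6 ft

121 ft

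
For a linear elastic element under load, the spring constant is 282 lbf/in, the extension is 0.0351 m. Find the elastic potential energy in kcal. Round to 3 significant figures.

0.00727 kcal

U is given directly by: U = ½kx².
k = 282 lbf/in = 49386 N/m; x = 0.0351 m.
U = 30.42 J  (the unit combination reduces to kg·m²/s² = J)
30.42 J × (1 kcal / 4184 J) = 0.007271 kcal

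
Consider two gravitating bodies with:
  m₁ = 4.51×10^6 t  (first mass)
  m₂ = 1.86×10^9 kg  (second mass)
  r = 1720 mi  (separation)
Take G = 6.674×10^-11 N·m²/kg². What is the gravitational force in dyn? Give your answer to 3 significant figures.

7.31 dyn

F is given directly by: F = Gm₁m₂/r².
m₁ = 4.51×10^6 t = 4.510×10^9 kg; m₂ = 1.86×10^9 kg; r = 1720 mi = 2.768×10^6 m; G = 6.674×10^-11 N·m²/kg².
F = 7.307×10^-5 N
7.307×10^-5 N × (1 dyn / 1.000×10^-5 N) = 7.307 dyn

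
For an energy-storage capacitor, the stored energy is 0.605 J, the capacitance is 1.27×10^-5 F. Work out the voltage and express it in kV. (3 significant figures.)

0.309 kV

Rearranging: V = √(2E/C).
E = 0.605 J; C = 1.27×10^-5 F.
V = 308.7 V  (the unit combination reduces to kg·m²/(A·s³) = V)
308.7 V × (1 kV / 1000 V) = 0.3087 kV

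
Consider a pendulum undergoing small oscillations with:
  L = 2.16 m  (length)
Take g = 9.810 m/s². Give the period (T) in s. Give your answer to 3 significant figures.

2.95 s

Directly: T = 2π√(L/g).
L = 2.16 m; g = 9.810 m/s².
T = 2.948 s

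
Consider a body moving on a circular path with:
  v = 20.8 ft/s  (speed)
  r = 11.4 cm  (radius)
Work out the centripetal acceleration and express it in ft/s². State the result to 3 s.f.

1160 ft/s²

Directly: a = v²/r.
v = 20.8 ft/s = 6.340 m/s; r = 11.4 cm = 0.1140 m.
a = 352.6 m/s²
352.6 m/s² × (1 ft/s² / 0.3048 m/s²) = 1157 ft/s²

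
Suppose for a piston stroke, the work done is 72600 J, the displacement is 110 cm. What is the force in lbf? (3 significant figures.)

14800 lbf

Rearranging W = F·d for F: F = W/d.
W = 72600 J; d = 110 cm = 1.100 m.
F = 66000 N
66000 N × (1 lbf / 4.448 N) = 14837 lbf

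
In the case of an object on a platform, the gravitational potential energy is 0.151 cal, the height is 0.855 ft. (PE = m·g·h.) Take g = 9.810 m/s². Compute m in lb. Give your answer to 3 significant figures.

0.545 lb

Solving PE = m·g·h for m: m = PE/(g·h).
PE = 0.151 cal = 0.6318 J; h = 0.855 ft = 0.2606 m; g = 9.810 m/s².
m = 0.2471 kg
0.2471 kg × (1 lb / 0.4536 kg) = 0.5448 lb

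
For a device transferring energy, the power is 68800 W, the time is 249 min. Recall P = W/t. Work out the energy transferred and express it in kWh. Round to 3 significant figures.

Rearranging: W = P·t.
P = 68800 W; t = 249 min = 14940 s.
W = 1.028×10^9 J
1.028×10^9 J × (1 kWh / 3.600×10^6 J) = 285.5 kWh

286 kWh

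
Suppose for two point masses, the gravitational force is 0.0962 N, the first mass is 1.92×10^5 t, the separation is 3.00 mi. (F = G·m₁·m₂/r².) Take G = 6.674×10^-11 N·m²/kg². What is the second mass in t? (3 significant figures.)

From Newton's law of gravitation: m₂ = F·r²/(G·m₁).
F = 0.0962 N; m₁ = 1.92×10^5 t = 1.920×10^8 kg; r = 3.00 mi = 4828 m; G = 6.674×10^-11 N·m²/kg².
m₂ = 1.750×10^8 kg
1.750×10^8 kg × (1 t / 1000 kg) = 1.750×10^5 t

1.75×10^5 t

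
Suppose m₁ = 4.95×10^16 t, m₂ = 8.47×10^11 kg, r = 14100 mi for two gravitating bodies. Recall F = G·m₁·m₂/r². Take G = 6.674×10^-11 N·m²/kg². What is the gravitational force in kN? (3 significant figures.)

5430 kN

From Newton's law of gravitation: F = Gm₁m₂/r².
m₁ = 4.95×10^16 t = 4.950×10^19 kg; m₂ = 8.47×10^11 kg; r = 14100 mi = 2.269×10^7 m; G = 6.674×10^-11 N·m²/kg².
F = 5.434×10^6 N  (the unit combination reduces to kg·m/s² = N)
5.434×10^6 N × (1 kN / 1000 N) = 5434 kN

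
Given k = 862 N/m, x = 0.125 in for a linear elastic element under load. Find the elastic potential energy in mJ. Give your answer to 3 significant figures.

4.34 mJ

Directly: U = ½kx².
k = 862 N/m; x = 0.125 in = 0.003175 m.
U = 0.004345 J  (the unit combination reduces to kg·m²/s² = J)
0.004345 J × (1 mJ / 0.001000 J) = 4.345 mJ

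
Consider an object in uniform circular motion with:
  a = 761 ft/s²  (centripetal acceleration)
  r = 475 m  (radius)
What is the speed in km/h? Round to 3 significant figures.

Rearranging a = v²/r for v: v = √(a·r).
a = 761 ft/s² = 232.0 m/s²; r = 475 m.
v = 331.9 m/s
331.9 m/s × (1 km/h / 0.2778 m/s) = 1195 km/h

1190 km/h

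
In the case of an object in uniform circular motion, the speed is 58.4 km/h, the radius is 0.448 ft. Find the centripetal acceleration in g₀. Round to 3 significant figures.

197 g₀

Directly: a = v²/r.
v = 58.4 km/h = 16.22 m/s; r = 0.448 ft = 0.1366 m.
a = 1927 m/s²
1927 m/s² × (1 g₀ / 9.807 m/s²) = 196.5 g₀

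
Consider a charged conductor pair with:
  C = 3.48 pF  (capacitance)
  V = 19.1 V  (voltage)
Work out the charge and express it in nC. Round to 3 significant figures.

0.0665 nC

Rearranging C = Q/V for Q: Q = CV.
C = 3.48 pF = 3.480×10^-12 F; V = 19.1 V.
Q = 6.647×10^-11 C  (the unit combination reduces to A·s = C)
6.647×10^-11 C × (1 nC / 1.000×10^-9 C) = 0.06647 nC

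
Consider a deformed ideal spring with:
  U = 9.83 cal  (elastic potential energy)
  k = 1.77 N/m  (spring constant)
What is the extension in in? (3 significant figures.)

Rearranging: x = √(2U/k).
U = 9.83 cal = 41.13 J; k = 1.77 N/m.
x = 6.817 m
6.817 m × (1 in / 0.02540 m) = 268.4 in

268 in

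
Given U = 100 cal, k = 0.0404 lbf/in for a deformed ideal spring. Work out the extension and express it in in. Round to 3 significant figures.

428 in

Rearranging: x = √(2U/k).
U = 100 cal = 418.4 J; k = 0.0404 lbf/in = 7.075 N/m.
x = 10.88 m
10.88 m × (1 in / 0.02540 m) = 428.2 in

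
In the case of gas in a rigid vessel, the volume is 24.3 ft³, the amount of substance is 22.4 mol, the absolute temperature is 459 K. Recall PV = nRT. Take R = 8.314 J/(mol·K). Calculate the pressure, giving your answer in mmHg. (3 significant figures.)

From the ideal-gas law: P = nRT/V.
V = 24.3 ft³ = 0.6881 m³; n = 22.4 mol; T = 459 K; R = 8.314 J/(mol·K).
P = 1.242×10^5 Pa
1.242×10^5 Pa × (1 mmHg / 133.3 Pa) = 931.8 mmHg

932 mmHg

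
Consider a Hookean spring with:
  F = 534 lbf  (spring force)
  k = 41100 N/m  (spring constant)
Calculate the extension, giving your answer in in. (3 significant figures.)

From Hooke's law: x = F/k.
F = 534 lbf = 2375 N; k = 41100 N/m.
x = 0.05779 m
0.05779 m × (1 in / 0.02540 m) = 2.275 in

2.28 in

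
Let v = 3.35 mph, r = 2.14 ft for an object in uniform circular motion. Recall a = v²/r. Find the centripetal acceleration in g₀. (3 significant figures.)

a is given directly by: a = v²/r.
v = 3.35 mph = 1.498 m/s; r = 2.14 ft = 0.6523 m.
a = 3.438 m/s²
3.438 m/s² × (1 g₀ / 9.807 m/s²) = 0.3506 g₀

0.351 g₀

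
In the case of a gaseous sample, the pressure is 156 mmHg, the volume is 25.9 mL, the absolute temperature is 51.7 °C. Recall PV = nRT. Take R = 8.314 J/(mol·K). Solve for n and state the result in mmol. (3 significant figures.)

0.199 mmol

Solving PV = nRT for n: n = PV/(RT).
P = 156 mmHg = 20798 Pa; V = 25.9 mL = 2.590×10^-5 m³; T = 51.7 °C = 324.8 K; R = 8.314 J/(mol·K).
n = 1.994×10^-4 mol
1.994×10^-4 mol × (1 mmol / 0.001000 mol) = 0.1994 mmol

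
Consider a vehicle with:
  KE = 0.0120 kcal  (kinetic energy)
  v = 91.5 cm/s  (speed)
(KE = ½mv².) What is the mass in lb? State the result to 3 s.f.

Rearranging: m = 2·KE/v².
KE = 0.0120 kcal = 50.21 J; v = 91.5 cm/s = 0.9150 m/s.
m = 119.9 kg
119.9 kg × (1 lb / 0.4536 kg) = 264.4 lb

264 lb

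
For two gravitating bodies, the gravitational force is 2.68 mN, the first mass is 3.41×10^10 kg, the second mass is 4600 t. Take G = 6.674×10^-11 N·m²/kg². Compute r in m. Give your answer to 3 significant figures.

62500 m

Solving F = G·m₁·m₂/r² for r: r = √(G·m₁m₂/F).
F = 2.68 mN = 0.002680 N; m₁ = 3.41×10^10 kg; m₂ = 4600 t = 4.600×10^6 kg; G = 6.674×10^-11 N·m²/kg².
r = 62500 m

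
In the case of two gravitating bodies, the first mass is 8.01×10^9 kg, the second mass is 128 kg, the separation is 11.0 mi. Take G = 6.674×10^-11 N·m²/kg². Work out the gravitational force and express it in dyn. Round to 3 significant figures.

0.0218 dyn

F is given directly by: F = Gm₁m₂/r².
m₁ = 8.01×10^9 kg; m₂ = 128 kg; r = 11.0 mi = 17703 m; G = 6.674×10^-11 N·m²/kg².
F = 2.183×10^-7 N
2.183×10^-7 N × (1 dyn / 1.000×10^-5 N) = 0.02183 dyn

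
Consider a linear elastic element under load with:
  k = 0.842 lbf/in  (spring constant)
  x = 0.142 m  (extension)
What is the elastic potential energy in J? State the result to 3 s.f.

Directly: U = ½kx².
k = 0.842 lbf/in = 147.5 N/m; x = 0.142 m.
U = 1.487 J  (the unit combination reduces to kg·m²/s² = J)

1.49 J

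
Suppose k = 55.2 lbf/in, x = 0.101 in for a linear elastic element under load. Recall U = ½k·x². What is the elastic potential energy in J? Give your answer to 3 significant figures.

U is given directly by: U = ½kx².
k = 55.2 lbf/in = 9667 N/m; x = 0.101 in = 0.002565 m.
U = 0.03181 J  (the unit combination reduces to kg·m²/s² = J)

0.0318 J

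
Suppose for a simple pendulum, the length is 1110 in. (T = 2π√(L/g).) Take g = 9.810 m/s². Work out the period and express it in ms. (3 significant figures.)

10700 ms

Directly: T = 2π√(L/g).
L = 1110 in = 28.19 m; g = 9.810 m/s².
T = 10.65 s
10.65 s × (1 ms / 0.001000 s) = 10652 ms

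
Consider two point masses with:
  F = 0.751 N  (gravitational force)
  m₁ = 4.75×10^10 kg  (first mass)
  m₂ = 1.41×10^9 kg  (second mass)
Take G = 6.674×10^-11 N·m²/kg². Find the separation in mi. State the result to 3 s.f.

47.9 mi

Rearranging: r = √(G·m₁m₂/F).
F = 0.751 N; m₁ = 4.75×10^10 kg; m₂ = 1.41×10^9 kg; G = 6.674×10^-11 N·m²/kg².
r = 77149 m
77149 m × (1 mi / 1609 m) = 47.94 mi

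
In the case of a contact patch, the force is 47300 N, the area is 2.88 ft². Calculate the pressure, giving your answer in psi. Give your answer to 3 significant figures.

25.6 psi

P is given directly by: P = F/A.
F = 47300 N; A = 2.88 ft² = 0.2676 m².
P = 1.768×10^5 Pa
1.768×10^5 Pa × (1 psi / 6895 Pa) = 25.64 psi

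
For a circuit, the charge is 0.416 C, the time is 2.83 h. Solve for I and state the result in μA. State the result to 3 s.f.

Rearranging: I = q/t.
q = 0.416 C; t = 2.83 h = 10188 s.
I = 4.083×10^-5 A
4.083×10^-5 A × (1 μA / 1.000×10^-6 A) = 40.83 μA

40.8 μA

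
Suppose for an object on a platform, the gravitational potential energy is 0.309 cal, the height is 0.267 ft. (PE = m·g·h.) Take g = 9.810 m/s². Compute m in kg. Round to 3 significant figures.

Rearranging: m = PE/(g·h).
PE = 0.309 cal = 1.293 J; h = 0.267 ft = 0.08138 m; g = 9.810 m/s².
m = 1.619 kg

1.62 kg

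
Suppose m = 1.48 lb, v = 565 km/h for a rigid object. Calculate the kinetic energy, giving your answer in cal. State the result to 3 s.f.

1980 cal

Directly: KE = ½mv².
m = 1.48 lb = 0.6713 kg; v = 565 km/h = 156.9 m/s.
KE = 8268 J
8268 J × (1 cal / 4.184 J) = 1976 cal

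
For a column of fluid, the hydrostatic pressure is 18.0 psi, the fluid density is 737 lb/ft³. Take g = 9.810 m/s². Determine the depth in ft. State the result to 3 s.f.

Rearranging: h = P/(ρ·g).
P = 18.0 psi = 1.241×10^5 Pa; ρ = 737 lb/ft³ = 11806 kg/m³; g = 9.810 m/s².
h = 1.072 m
1.072 m × (1 ft / 0.3048 m) = 3.516 ft

3.52 ft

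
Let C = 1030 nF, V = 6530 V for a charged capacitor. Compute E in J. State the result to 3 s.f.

22.0 J

Directly: E = ½CV².
C = 1030 nF = 1.030×10^-6 F; V = 6530 V.
E = 21.96 J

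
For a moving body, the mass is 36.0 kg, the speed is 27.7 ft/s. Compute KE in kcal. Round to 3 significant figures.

0.307 kcal

Directly: KE = ½mv².
m = 36.0 kg; v = 27.7 ft/s = 8.443 m/s.
KE = 1283 J
1283 J × (1 kcal / 4184 J) = 0.3067 kcal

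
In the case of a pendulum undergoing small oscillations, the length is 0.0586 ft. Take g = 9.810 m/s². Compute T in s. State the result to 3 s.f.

0.268 s

Directly: T = 2π√(L/g).
L = 0.0586 ft = 0.01786 m; g = 9.810 m/s².
T = 0.2681 s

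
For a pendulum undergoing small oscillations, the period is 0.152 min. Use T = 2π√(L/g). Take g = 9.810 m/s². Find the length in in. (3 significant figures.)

814 in

Solving T = 2π√(L/g) for L: L = g·(T/2π)².
T = 0.152 min = 9.120 s; g = 9.810 m/s².
L = 20.67 m
20.67 m × (1 in / 0.02540 m) = 813.7 in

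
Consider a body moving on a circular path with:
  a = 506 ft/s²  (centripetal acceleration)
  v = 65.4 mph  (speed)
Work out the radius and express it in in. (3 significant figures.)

218 in

Rearranging a = v²/r for r: r = v²/a.
a = 506 ft/s² = 154.2 m/s²; v = 65.4 mph = 29.24 m/s.
r = 5.542 m
5.542 m × (1 in / 0.02540 m) = 218.2 in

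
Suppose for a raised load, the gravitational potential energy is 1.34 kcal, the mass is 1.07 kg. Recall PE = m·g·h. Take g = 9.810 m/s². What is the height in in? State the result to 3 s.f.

Solving PE = m·g·h for h: h = PE/(m·g).
PE = 1.34 kcal = 5607 J; m = 1.07 kg; g = 9.810 m/s².
h = 534.1 m
534.1 m × (1 in / 0.02540 m) = 21029 in

21000 in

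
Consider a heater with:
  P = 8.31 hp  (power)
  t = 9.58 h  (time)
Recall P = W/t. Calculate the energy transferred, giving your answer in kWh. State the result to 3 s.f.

59.4 kWh

Rearranging P = W/t for W: W = P·t.
P = 8.31 hp = 6197 W; t = 9.58 h = 34488 s.
W = 2.137×10^8 J  (the unit combination reduces to kg·m²/s² = J)
2.137×10^8 J × (1 kWh / 3.600×10^6 J) = 59.37 kWh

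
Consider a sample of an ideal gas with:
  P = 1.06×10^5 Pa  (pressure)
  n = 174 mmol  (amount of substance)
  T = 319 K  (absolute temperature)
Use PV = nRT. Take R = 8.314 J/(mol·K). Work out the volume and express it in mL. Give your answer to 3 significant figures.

4350 mL

From the ideal-gas law: V = nRT/P.
P = 1.06×10^5 Pa; n = 174 mmol = 0.1740 mol; T = 319 K; R = 8.314 J/(mol·K).
V = 0.004354 m³
0.004354 m³ × (1 mL / 1.000×10^-6 m³) = 4354 mL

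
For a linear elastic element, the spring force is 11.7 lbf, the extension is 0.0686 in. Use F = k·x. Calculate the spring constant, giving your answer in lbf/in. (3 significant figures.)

Rearranging F = k·x for k: k = F/x.
F = 11.7 lbf = 52.04 N; x = 0.0686 in = 0.001742 m.
k = 29869 N/m
29869 N/m × (1 lbf/in / 175.1 N/m) = 170.6 lbf/in

171 lbf/in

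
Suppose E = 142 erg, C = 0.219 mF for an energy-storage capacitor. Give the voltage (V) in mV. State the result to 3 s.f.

Solving E = ½C·V² for V: V = √(2E/C).
E = 142 erg = 1.420×10^-5 J; C = 0.219 mF = 2.190×10^-4 F.
V = 0.3601 V
0.3601 V × (1 mV / 0.001000 V) = 360.1 mV

360 mV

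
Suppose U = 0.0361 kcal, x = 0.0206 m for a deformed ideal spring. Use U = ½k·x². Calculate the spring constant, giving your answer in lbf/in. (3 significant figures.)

4060 lbf/in

Rearranging U = ½k·x² for k: k = 2U/x².
U = 0.0361 kcal = 151.0 J; x = 0.0206 m.
k = 7.119×10^5 N/m
7.119×10^5 N/m × (1 lbf/in / 175.1 N/m) = 4065 lbf/in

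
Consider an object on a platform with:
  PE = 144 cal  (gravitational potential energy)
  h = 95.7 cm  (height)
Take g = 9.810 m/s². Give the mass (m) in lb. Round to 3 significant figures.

Rearranging PE = m·g·h for m: m = PE/(g·h).
PE = 144 cal = 602.5 J; h = 95.7 cm = 0.9570 m; g = 9.810 m/s².
m = 64.18 kg
64.18 kg × (1 lb / 0.4536 kg) = 141.5 lb

141 lb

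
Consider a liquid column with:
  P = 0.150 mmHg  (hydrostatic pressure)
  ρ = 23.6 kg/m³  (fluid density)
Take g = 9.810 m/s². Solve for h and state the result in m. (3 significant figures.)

0.0864 m

Solving P = ρ·g·h for h: h = P/(ρ·g).
P = 0.150 mmHg = 20.00 Pa; ρ = 23.6 kg/m³; g = 9.810 m/s².
h = 0.08638 m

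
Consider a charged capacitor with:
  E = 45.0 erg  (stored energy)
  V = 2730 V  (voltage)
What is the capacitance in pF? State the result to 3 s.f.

Rearranging: C = 2E/V².
E = 45.0 erg = 4.500×10^-6 J; V = 2730 V.
C = 1.208×10^-12 F
1.208×10^-12 F × (1 pF / 1.000×10^-12 F) = 1.208 pF

1.21 pF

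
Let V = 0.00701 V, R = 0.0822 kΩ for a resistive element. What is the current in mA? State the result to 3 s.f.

From Ohm's law: I = V/R.
V = 0.00701 V; R = 0.0822 kΩ = 82.20 Ω.
I = 8.528×10^-5 A
8.528×10^-5 A × (1 mA / 0.001000 A) = 0.08528 mA

0.0853 mA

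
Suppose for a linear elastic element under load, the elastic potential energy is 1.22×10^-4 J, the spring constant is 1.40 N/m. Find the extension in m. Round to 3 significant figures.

Solving U = ½k·x² for x: x = √(2U/k).
U = 1.22×10^-4 J; k = 1.40 N/m.
x = 0.01320 m

0.0132 m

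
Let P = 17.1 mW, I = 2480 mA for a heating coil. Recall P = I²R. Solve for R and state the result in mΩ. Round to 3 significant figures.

2.78 mΩ

Rearranging P = I²R for R: R = P/I².
P = 17.1 mW = 0.01710 W; I = 2480 mA = 2.480 A.
R = 0.002780 Ω
0.002780 Ω × (1 mΩ / 0.001000 Ω) = 2.780 mΩ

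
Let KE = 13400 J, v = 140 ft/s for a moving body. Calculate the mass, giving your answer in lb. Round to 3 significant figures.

32.4 lb

Rearranging KE = ½mv² for m: m = 2·KE/v².
KE = 13400 J; v = 140 ft/s = 42.67 m/s.
m = 14.72 kg
14.72 kg × (1 lb / 0.4536 kg) = 32.45 lb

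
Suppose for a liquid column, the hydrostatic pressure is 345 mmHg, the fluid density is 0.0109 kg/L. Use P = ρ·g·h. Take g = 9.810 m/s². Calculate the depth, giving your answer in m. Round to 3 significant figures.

Rearranging: h = P/(ρ·g).
P = 345 mmHg = 45996 Pa; ρ = 0.0109 kg/L = 10.90 kg/m³; g = 9.810 m/s².
h = 430.2 m

430 m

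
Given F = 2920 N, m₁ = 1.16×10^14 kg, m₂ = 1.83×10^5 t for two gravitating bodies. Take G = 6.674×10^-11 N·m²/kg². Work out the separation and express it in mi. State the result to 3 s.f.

Rearranging F = G·m₁·m₂/r² for r: r = √(G·m₁m₂/F).
F = 2920 N; m₁ = 1.16×10^14 kg; m₂ = 1.83×10^5 t = 1.830×10^8 kg; G = 6.674×10^-11 N·m²/kg².
r = 22027 m
22027 m × (1 mi / 1609 m) = 13.69 mi

13.7 mi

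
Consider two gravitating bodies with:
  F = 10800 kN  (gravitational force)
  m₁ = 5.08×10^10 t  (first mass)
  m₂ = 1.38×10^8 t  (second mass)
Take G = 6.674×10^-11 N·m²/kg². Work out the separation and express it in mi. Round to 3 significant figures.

Solving F = G·m₁·m₂/r² for r: r = √(G·m₁m₂/F).
F = 10800 kN = 1.080×10^7 N; m₁ = 5.08×10^10 t = 5.080×10^13 kg; m₂ = 1.38×10^8 t = 1.380×10^11 kg; G = 6.674×10^-11 N·m²/kg².
r = 6582 m
6582 m × (1 mi / 1609 m) = 4.090 mi

4.09 mi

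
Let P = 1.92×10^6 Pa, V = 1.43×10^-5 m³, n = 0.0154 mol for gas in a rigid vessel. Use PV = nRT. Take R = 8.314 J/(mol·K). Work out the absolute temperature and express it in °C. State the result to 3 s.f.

From the ideal-gas law: T = PV/(nR).
P = 1.92×10^6 Pa; V = 1.43×10^-5 m³; n = 0.0154 mol; R = 8.314 J/(mol·K).
T = 214.4 K
214.4 K − 273.15 = -58.71 °C

-58.7 °C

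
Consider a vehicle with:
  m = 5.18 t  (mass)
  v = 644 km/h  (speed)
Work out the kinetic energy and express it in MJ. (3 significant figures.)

Directly: KE = ½mv².
m = 5.18 t = 5180 kg; v = 644 km/h = 178.9 m/s.
KE = 8.288×10^7 J  (the unit combination reduces to kg·m²/s² = J)
8.288×10^7 J × (1 MJ / 1.000×10^6 J) = 82.88 MJ

82.9 MJ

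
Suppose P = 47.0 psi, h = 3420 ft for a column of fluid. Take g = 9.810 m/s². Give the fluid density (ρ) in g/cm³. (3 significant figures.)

Rearranging: ρ = P/(g·h).
P = 47.0 psi = 3.241×10^5 Pa; h = 3420 ft = 1042 m; g = 9.810 m/s².
ρ = 31.69 kg/m³
31.69 kg/m³ × (1 g/cm³ / 1000 kg/m³) = 0.03169 g/cm³

0.0317 g/cm³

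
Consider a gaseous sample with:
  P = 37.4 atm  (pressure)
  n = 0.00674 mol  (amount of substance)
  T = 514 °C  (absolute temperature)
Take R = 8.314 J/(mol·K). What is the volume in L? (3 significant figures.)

From the ideal-gas law: V = nRT/P.
P = 37.4 atm = 3.790×10^6 Pa; n = 0.00674 mol; T = 514 °C = 787.1 K; R = 8.314 J/(mol·K).
V = 1.164×10^-5 m³
1.164×10^-5 m³ × (1 L / 0.001000 m³) = 0.01164 L

0.0116 L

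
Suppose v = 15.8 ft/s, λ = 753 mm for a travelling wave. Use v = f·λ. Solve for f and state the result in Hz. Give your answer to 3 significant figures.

Rearranging v = f·λ for f: f = v/λ.
v = 15.8 ft/s = 4.816 m/s; λ = 753 mm = 0.7530 m.
f = 6.396 Hz

6.40 Hz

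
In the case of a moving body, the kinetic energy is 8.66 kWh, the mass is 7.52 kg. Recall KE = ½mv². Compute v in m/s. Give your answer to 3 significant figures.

2880 m/s

Solving KE = ½mv² for v: v = √(2·KE/m).
KE = 8.66 kWh = 3.118×10^7 J; m = 7.52 kg.
v = 2879 m/s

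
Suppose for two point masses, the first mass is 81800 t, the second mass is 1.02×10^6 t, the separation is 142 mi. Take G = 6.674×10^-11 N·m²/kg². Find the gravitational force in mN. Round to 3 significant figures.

F is given directly by: F = Gm₁m₂/r².
m₁ = 81800 t = 8.180×10^7 kg; m₂ = 1.02×10^6 t = 1.020×10^9 kg; r = 142 mi = 2.285×10^5 m; G = 6.674×10^-11 N·m²/kg².
F = 1.066×10^-4 N
1.066×10^-4 N × (1 mN / 0.001000 N) = 0.1066 mN

0.107 mN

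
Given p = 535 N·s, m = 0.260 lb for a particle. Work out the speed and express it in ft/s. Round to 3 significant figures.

14900 ft/s

Rearranging: v = p/m.
p = 535 N·s = 535.0 kg·m/s; m = 0.260 lb = 0.1179 kg.
v = 4536 m/s
4536 m/s × (1 ft/s / 0.3048 m/s) = 14883 ft/s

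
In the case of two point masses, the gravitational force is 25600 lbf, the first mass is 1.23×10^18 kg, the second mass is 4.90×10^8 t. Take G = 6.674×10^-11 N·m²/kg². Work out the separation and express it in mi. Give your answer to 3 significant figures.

Rearranging: r = √(G·m₁m₂/F).
F = 25600 lbf = 1.139×10^5 N; m₁ = 1.23×10^18 kg; m₂ = 4.90×10^8 t = 4.900×10^11 kg; G = 6.674×10^-11 N·m²/kg².
r = 1.879×10^7 m
1.879×10^7 m × (1 mi / 1609 m) = 11678 mi

11700 mi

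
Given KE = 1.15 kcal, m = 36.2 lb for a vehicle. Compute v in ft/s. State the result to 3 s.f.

Rearranging: v = √(2·KE/m).
KE = 1.15 kcal = 4812 J; m = 36.2 lb = 16.42 kg.
v = 24.21 m/s
24.21 m/s × (1 ft/s / 0.3048 m/s) = 79.43 ft/s

79.4 ft/s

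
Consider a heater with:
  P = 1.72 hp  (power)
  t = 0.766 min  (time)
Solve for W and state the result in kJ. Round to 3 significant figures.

58.9 kJ

Solving P = W/t for W: W = P·t.
P = 1.72 hp = 1283 W; t = 0.766 min = 45.96 s.
W = 58948 J  (the unit combination reduces to kg·m²/s² = J)
58948 J × (1 kJ / 1000 J) = 58.95 kJ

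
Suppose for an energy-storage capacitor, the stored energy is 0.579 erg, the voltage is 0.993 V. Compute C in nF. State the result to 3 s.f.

Solving E = ½C·V² for C: C = 2E/V².
E = 0.579 erg = 5.790×10^-8 J; V = 0.993 V.
C = 1.174×10^-7 F
1.174×10^-7 F × (1 nF / 1.000×10^-9 F) = 117.4 nF

117 nF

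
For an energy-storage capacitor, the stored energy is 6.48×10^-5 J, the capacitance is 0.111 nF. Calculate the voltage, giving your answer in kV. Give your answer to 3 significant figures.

Solving E = ½C·V² for V: V = √(2E/C).
E = 6.48×10^-5 J; C = 0.111 nF = 1.110×10^-10 F.
V = 1081 V
1081 V × (1 kV / 1000 V) = 1.081 kV

1.08 kV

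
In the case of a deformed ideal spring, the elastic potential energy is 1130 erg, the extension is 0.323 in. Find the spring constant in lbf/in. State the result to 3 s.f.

0.0192 lbf/in

Solving U = ½k·x² for k: k = 2U/x².
U = 1130 erg = 1.130×10^-4 J; x = 0.323 in = 0.008204 m.
k = 3.358 N/m
3.358 N/m × (1 lbf/in / 175.1 N/m) = 0.01917 lbf/in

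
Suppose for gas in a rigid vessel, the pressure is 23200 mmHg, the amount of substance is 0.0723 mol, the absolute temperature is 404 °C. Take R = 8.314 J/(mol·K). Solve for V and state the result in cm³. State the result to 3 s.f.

Rearranging PV = nRT for V: V = nRT/P.
P = 23200 mmHg = 3.093×10^6 Pa; n = 0.0723 mol; T = 404 °C = 677.1 K; R = 8.314 J/(mol·K).
V = 1.316×10^-4 m³
1.316×10^-4 m³ × (1 cm³ / 1.000×10^-6 m³) = 131.6 cm³

132 cm³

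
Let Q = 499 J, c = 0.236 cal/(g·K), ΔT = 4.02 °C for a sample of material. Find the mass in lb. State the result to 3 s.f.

Rearranging: m = Q/(c·ΔT).
Q = 499 J; c = 0.236 cal/(g·K) = 987.4 J/(kg·K); ΔT = 4.02 °C = 4.020 K.
m = 0.1257 kg
0.1257 kg × (1 lb / 0.4536 kg) = 0.2771 lb

0.277 lb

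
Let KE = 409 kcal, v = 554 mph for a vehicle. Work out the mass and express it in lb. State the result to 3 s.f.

Rearranging KE = ½mv² for m: m = 2·KE/v².
KE = 409 kcal = 1.711×10^6 J; v = 554 mph = 247.7 m/s.
m = 55.80 kg
55.80 kg × (1 lb / 0.4536 kg) = 123.0 lb

123 lb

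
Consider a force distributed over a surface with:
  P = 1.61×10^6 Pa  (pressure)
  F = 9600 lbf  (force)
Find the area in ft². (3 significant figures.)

0.285 ft²

Rearranging: A = F/P.
P = 1.61×10^6 Pa; F = 9600 lbf = 42703 N.
A = 0.02652 m²
0.02652 m² × (1 ft² / 0.09290 m²) = 0.2855 ft²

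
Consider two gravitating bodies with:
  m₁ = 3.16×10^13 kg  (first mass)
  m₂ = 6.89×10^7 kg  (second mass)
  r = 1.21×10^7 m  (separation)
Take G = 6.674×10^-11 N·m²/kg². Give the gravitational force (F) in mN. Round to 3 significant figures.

From Newton's law of gravitation: F = Gm₁m₂/r².
m₁ = 3.16×10^13 kg; m₂ = 6.89×10^7 kg; r = 1.21×10^7 m; G = 6.674×10^-11 N·m²/kg².
F = 9.925×10^-4 N
9.925×10^-4 N × (1 mN / 0.001000 N) = 0.9925 mN

0.992 mN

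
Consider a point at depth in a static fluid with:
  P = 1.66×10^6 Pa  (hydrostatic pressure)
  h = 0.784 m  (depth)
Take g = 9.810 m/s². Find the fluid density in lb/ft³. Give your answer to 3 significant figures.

Rearranging: ρ = P/(g·h).
P = 1.66×10^6 Pa; h = 0.784 m; g = 9.810 m/s².
ρ = 2.158×10^5 kg/m³
2.158×10^5 kg/m³ × (1 lb/ft³ / 16.02 kg/m³) = 13474 lb/ft³

13500 lb/ft³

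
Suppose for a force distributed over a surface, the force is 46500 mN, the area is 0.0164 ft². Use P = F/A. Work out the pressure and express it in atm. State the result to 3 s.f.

Directly: P = F/A.
F = 46500 mN = 46.50 N; A = 0.0164 ft² = 0.001524 m².
P = 30520 Pa  (the unit combination reduces to kg/(m·s²) = Pa)
30520 Pa × (1 atm / 1.013×10^5 Pa) = 0.3012 atm

0.301 atm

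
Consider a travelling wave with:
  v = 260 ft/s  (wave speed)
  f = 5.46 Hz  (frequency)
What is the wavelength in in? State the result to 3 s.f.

Rearranging: λ = v/f.
v = 260 ft/s = 79.25 m/s; f = 5.46 Hz.
λ = 14.51 m
14.51 m × (1 in / 0.02540 m) = 571.4 in

571 in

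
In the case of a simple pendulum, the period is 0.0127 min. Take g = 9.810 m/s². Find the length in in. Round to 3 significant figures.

Solving T = 2π√(L/g) for L: L = g·(T/2π)².
T = 0.0127 min = 0.7620 s; g = 9.810 m/s².
L = 0.1443 m
0.1443 m × (1 in / 0.02540 m) = 5.680 in

5.68 in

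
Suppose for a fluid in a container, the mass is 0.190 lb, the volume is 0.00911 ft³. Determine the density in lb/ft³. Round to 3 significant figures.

Directly: ρ = m/V.
m = 0.190 lb = 0.08618 kg; V = 0.00911 ft³ = 2.580×10^-4 m³.
ρ = 334.1 kg/m³
334.1 kg/m³ × (1 lb/ft³ / 16.02 kg/m³) = 20.86 lb/ft³

20.9 lb/ft³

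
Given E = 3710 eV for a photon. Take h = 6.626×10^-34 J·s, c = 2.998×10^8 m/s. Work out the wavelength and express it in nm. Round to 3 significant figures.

0.334 nm

Rearranging E = h·c/λ for λ: λ = hc/E.
E = 3710 eV = 5.944×10^-16 J; h = 6.626×10^-34 J·s; c = 2.998×10^8 m/s.
λ = 3.342×10^-10 m
3.342×10^-10 m × (1 nm / 1.000×10^-9 m) = 0.3342 nm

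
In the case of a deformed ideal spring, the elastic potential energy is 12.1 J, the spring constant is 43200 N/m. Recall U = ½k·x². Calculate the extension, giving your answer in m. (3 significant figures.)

Solving U = ½k·x² for x: x = √(2U/k).
U = 12.1 J; k = 43200 N/m.
x = 0.02367 m

0.0237 m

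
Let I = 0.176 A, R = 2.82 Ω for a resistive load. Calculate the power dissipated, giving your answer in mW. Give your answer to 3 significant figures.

87.4 mW

P is given directly by: P = I²R.
I = 0.176 A; R = 2.82 Ω.
P = 0.08735 W
0.08735 W × (1 mW / 0.001000 W) = 87.35 mW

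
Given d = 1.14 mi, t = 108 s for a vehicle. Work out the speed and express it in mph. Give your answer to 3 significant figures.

v is given directly by: v = d/t.
d = 1.14 mi = 1835 m; t = 108 s.
v = 16.99 m/s
16.99 m/s × (1 mph / 0.4470 m/s) = 38.00 mph

38.0 mph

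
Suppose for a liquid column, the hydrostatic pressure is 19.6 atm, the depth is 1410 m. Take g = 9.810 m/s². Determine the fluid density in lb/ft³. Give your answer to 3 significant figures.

Rearranging: ρ = P/(g·h).
P = 19.6 atm = 1.986×10^6 Pa; h = 1410 m; g = 9.810 m/s².
ρ = 143.6 kg/m³
143.6 kg/m³ × (1 lb/ft³ / 16.02 kg/m³) = 8.963 lb/ft³

8.96 lb/ft³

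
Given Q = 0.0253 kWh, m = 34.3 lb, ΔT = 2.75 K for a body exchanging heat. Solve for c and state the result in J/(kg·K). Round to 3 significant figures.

Rearranging Q = m·c·ΔT for c: c = Q/(m·ΔT).
Q = 0.0253 kWh = 91080 J; m = 34.3 lb = 15.56 kg; ΔT = 2.75 K.
c = 2129 J/(kg·K)

2130 J/(kg·K)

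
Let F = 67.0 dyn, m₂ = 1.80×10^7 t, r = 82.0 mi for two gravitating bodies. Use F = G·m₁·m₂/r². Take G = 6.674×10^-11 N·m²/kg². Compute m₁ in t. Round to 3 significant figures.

Rearranging: m₁ = F·r²/(G·m₂).
F = 67.0 dyn = 6.700×10^-4 N; m₂ = 1.80×10^7 t = 1.800×10^10 kg; r = 82.0 mi = 1.320×10^5 m; G = 6.674×10^-11 N·m²/kg².
m₁ = 9.713×10^6 kg
9.713×10^6 kg × (1 t / 1000 kg) = 9713 t

9710 t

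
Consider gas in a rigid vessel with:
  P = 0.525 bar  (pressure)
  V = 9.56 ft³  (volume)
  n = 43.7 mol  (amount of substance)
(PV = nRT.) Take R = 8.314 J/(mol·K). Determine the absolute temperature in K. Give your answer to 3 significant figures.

39.1 K

Rearranging: T = PV/(nR).
P = 0.525 bar = 52500 Pa; V = 9.56 ft³ = 0.2707 m³; n = 43.7 mol; R = 8.314 J/(mol·K).
T = 39.12 K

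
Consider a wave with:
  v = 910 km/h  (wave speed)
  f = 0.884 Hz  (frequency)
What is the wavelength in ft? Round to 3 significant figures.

Rearranging v = f·λ for λ: λ = v/f.
v = 910 km/h = 252.8 m/s; f = 0.884 Hz.
λ = 285.9 m
285.9 m × (1 ft / 0.3048 m) = 938.1 ft

938 ft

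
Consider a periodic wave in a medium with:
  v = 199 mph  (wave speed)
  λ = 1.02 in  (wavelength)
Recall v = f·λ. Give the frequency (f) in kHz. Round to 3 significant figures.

3.43 kHz

Solving v = f·λ for f: f = v/λ.
v = 199 mph = 88.96 m/s; λ = 1.02 in = 0.02591 m.
f = 3434 Hz
3434 Hz × (1 kHz / 1000 Hz) = 3.434 kHz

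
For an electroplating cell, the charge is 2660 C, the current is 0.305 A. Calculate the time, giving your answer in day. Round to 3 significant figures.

Solving q = I·t for t: t = q/I.
q = 2660 C; I = 0.305 A.
t = 8721 s
8721 s × (1 day / 86400 s) = 0.1009 day

0.101 day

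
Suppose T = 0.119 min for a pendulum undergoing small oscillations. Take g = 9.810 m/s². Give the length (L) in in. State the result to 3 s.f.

499 in

Solving T = 2π√(L/g) for L: L = g·(T/2π)².
T = 0.119 min = 7.140 s; g = 9.810 m/s².
L = 12.67 m
12.67 m × (1 in / 0.02540 m) = 498.7 in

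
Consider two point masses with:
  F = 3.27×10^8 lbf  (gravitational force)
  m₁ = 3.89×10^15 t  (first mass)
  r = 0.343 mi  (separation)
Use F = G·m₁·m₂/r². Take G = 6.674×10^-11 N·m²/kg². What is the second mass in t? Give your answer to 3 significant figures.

1710 t

From Newton's law of gravitation: m₂ = F·r²/(G·m₁).
F = 3.27×10^8 lbf = 1.455×10^9 N; m₁ = 3.89×10^15 t = 3.890×10^18 kg; r = 0.343 mi = 552.0 m; G = 6.674×10^-11 N·m²/kg².
m₂ = 1.707×10^6 kg
1.707×10^6 kg × (1 t / 1000 kg) = 1707 t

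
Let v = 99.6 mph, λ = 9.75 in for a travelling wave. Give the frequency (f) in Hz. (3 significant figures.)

180 Hz

Rearranging v = f·λ for f: f = v/λ.
v = 99.6 mph = 44.53 m/s; λ = 9.75 in = 0.2476 m.
f = 179.8 Hz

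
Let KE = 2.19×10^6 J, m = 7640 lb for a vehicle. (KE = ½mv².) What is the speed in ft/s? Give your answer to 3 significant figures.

Solving KE = ½mv² for v: v = √(2·KE/m).
KE = 2.19×10^6 J; m = 7640 lb = 3465 kg.
v = 35.55 m/s
35.55 m/s × (1 ft/s / 0.3048 m/s) = 116.6 ft/s

117 ft/s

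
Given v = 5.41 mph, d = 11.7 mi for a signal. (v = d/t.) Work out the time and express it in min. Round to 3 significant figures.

Solving v = d/t for t: t = d/v.
v = 5.41 mph = 2.418 m/s; d = 11.7 mi = 18829 m.
t = 7786 s
7786 s × (1 min / 60.00 s) = 129.8 min

130 min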